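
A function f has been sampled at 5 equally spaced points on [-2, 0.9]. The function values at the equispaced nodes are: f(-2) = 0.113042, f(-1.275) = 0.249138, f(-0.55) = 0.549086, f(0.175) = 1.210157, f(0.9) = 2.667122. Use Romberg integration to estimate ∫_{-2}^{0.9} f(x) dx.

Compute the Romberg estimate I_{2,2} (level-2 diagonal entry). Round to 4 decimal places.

2.3441

I_{0,0} (trapezoid, 1 panel, h=2.9000): 4.031238
I_{1,0} (trapezoid, 2 panels, h=1.4500): 2.811794
I_{2,0} (trapezoid, 4 panels, h=0.7250): 2.463886
I_{1,1} = 2.811794 + (2.811794 − 4.031238)/3 = 2.405313
I_{2,1} = 2.463886 + (2.463886 − 2.811794)/3 = 2.347917
I_{2,2} = 2.347917 + (2.347917 − 2.405313)/15 = 2.344091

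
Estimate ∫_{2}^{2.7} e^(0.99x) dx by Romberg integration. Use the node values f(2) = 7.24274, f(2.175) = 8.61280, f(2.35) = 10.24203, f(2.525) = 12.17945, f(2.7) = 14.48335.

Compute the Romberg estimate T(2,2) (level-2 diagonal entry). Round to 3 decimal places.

7.314

T(0,0) (trapezoid, 1 panel, h=0.7000): 7.60413
T(1,0) (trapezoid, 2 panels, h=0.3500): 7.38678
T(2,0) (trapezoid, 4 panels, h=0.1750): 7.33203
T(1,1) = 7.38678 + (7.38678 − 7.60413)/3 = 7.31433
T(2,1) = 7.33203 + (7.33203 − 7.38678)/3 = 7.31378
T(2,2) = 7.31378 + (7.31378 − 7.31433)/15 = 7.31374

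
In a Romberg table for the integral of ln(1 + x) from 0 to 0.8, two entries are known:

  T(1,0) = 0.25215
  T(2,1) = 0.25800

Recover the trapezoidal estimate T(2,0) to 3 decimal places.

0.257

From T(2,1) = (4·T(2,0) − T(1,0))/3, solve for T(2,0):
4·T(2,0) = 3·0.25800 + 0.25215 = 1.02615
T(2,0) = 0.25654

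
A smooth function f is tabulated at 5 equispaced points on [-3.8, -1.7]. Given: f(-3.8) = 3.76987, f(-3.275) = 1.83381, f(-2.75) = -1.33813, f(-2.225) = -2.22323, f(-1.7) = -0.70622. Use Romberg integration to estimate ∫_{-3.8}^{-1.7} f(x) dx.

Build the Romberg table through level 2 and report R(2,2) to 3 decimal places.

R(0,0) (trapezoid, 1 panel, h=2.1000): 3.21683
R(1,0) (trapezoid, 2 panels, h=1.0500): 0.20338
R(2,0) (trapezoid, 4 panels, h=0.5250): -0.10276
R(1,1) = 0.20338 + (0.20338 − 3.21683)/3 = -0.80110
R(2,1) = -0.10276 + (-0.10276 − 0.20338)/3 = -0.20481
R(2,2) = -0.20481 + (-0.20481 − (-0.80110))/15 = -0.16506

-0.165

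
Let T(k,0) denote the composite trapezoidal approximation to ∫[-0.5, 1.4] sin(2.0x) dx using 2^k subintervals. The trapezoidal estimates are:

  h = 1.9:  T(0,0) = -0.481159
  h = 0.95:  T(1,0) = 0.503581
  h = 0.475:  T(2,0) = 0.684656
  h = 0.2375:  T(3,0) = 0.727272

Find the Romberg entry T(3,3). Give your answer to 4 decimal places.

0.7413

Richardson extrapolation on the trapezoidal column (denominator 4−1=3):
T(1,1) = (4·0.503581 − (-0.481159)) / 3 = 0.831828
T(2,1) = (4·0.684656 − 0.503581) / 3 = 0.745014
T(3,1) = 0.727272 + (0.727272 − 0.684656)/3 = 0.741477
T(2,2) = (16·0.745014 − 0.831828) / 15 = 0.739226
T(3,2) = 0.741477 + (0.741477 − 0.745014)/15 = 0.741241
T(3,3) = (64·0.741241 − 0.739226) / 63 = 0.741273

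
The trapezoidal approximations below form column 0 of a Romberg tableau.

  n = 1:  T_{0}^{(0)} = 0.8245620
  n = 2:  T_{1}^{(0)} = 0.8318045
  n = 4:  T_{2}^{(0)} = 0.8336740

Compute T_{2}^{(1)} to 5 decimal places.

0.83430

Richardson extrapolation on the trapezoidal column (denominator 4−1=3):
T_{2}^{(1)} = (4·0.8336740 − 0.8318045) / 3 = 0.8342972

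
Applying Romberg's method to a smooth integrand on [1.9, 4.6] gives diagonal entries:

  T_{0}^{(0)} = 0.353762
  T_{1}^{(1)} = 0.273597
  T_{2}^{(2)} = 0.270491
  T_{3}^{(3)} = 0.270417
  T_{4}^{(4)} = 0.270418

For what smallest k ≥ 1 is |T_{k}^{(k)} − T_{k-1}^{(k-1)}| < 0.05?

k = 2

|T_{1}^{(1)} − T_{0}^{(0)}| = 0.080165 ≥ 0.05
|T_{2}^{(2)} − T_{1}^{(1)}| = 0.003106 < 0.05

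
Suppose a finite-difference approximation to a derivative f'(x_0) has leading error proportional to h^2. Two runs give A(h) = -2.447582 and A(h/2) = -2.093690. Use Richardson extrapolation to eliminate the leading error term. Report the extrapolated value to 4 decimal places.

Extrapolated value = (4·A(h/2) − A(h)) / (4 − 1)
= (4·(-2.093690) − (-2.447582)) / 3
= -5.927178 / 3 = -1.975726

-1.9757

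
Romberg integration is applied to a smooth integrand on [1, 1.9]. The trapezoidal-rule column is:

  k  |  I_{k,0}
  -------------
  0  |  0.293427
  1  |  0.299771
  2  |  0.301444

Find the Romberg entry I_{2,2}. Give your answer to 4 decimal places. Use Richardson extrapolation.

Richardson extrapolation on the trapezoidal column (denominator 4−1=3):
I_{1,1} = (4·0.299771 − 0.293427) / 3 = 0.301886
I_{2,1} = 0.301444 + (0.301444 − 0.299771)/3 = 0.302002
I_{2,2} = (16·0.302002 − 0.301886) / 15 = 0.302010

0.3020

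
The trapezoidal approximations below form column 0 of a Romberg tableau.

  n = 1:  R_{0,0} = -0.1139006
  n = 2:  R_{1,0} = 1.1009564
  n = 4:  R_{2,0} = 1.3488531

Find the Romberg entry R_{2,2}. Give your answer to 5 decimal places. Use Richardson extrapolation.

Richardson extrapolation on the trapezoidal column (denominator 4−1=3):
R_{1,1} = (4·1.1009564 − (-0.1139006)) / 3 = 1.5059087
R_{2,1} = (4·1.3488531 − 1.1009564) / 3 = 1.4314853
R_{2,2} = (16·1.4314853 − 1.5059087) / 15 = 1.4265237

1.42652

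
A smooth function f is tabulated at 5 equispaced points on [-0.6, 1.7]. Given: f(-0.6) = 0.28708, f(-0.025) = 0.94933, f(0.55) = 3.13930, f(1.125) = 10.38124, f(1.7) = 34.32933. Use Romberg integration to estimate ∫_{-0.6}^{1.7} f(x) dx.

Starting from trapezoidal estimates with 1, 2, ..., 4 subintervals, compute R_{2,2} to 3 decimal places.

R_{0,0} (trapezoid, 1 panel, h=2.3000): 39.80887
R_{1,0} (trapezoid, 2 panels, h=1.1500): 23.51463
R_{2,0} (trapezoid, 4 panels, h=0.5750): 18.27239
R_{1,1} = 23.51463 + (23.51463 − 39.80887)/3 = 18.08322
R_{2,1} = 18.27239 + (18.27239 − 23.51463)/3 = 16.52498
R_{2,2} = 16.52498 + (16.52498 − 18.08322)/15 = 16.42110

16.421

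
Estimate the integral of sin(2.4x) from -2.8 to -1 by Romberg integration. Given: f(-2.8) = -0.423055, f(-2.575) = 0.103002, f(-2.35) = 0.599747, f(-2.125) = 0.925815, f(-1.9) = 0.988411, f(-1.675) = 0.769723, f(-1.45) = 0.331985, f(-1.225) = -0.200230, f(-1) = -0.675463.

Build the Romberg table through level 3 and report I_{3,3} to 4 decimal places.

0.6848

I_{0,0} (trapezoid, 1 panel, h=1.8000): -0.988666
I_{1,0} (trapezoid, 2 panels, h=0.9000): 0.395237
I_{2,0} (trapezoid, 4 panels, h=0.4500): 0.616898
I_{3,0} (trapezoid, 8 panels, h=0.2250): 0.668069
I_{1,1} = 0.395237 + (0.395237 − (-0.988666))/3 = 0.856538
I_{2,1} = 0.616898 + (0.616898 − 0.395237)/3 = 0.690785
I_{3,1} = 0.668069 + (0.668069 − 0.616898)/3 = 0.685126
I_{2,2} = 0.690785 + (0.690785 − 0.856538)/15 = 0.679735
I_{3,2} = 0.685126 + (0.685126 − 0.690785)/15 = 0.684749
I_{3,3} = 0.684749 + (0.684749 − 0.679735)/63 = 0.684829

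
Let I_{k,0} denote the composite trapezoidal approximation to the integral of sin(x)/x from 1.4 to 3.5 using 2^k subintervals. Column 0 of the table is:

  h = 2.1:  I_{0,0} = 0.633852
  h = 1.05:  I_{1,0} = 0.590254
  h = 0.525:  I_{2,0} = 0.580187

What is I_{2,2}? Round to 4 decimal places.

0.5769

Richardson extrapolation on the trapezoidal column (denominator 4−1=3):
I_{1,1} = (4·0.590254 − 0.633852) / 3 = 0.575721
I_{2,1} = (4·0.580187 − 0.590254) / 3 = 0.576831
I_{2,2} = 0.576831 + (0.576831 − 0.575721)/15 = 0.576905
(Column j=1 coincides with Simpson's rule on the same nodes.)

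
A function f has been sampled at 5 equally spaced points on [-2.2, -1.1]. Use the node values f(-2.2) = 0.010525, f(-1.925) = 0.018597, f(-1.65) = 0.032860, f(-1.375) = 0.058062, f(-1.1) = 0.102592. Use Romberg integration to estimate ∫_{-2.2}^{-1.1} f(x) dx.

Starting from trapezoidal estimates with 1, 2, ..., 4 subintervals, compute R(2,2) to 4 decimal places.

R(0,0) (trapezoid, 1 panel, h=1.1000): 0.062214
R(1,0) (trapezoid, 2 panels, h=0.5500): 0.049180
R(2,0) (trapezoid, 4 panels, h=0.2750): 0.045671
R(1,1) = 0.049180 + (0.049180 − 0.062214)/3 = 0.044835
R(2,1) = 0.045671 + (0.045671 − 0.049180)/3 = 0.044501
R(2,2) = 0.044501 + (0.044501 − 0.044835)/15 = 0.044479

0.0445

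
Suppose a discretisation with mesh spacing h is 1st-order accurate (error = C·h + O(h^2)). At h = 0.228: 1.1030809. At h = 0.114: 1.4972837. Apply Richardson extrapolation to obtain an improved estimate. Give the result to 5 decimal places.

The leading error scales as h; refining by a factor of 2 reduces it by 2^1 = 2.
Extrapolated value = (2·A(h/2) − A(h)) / (2 − 1)
= (2·1.4972837 − 1.1030809) / 1
= 1.8914865 / 1 = 1.8914865

1.89149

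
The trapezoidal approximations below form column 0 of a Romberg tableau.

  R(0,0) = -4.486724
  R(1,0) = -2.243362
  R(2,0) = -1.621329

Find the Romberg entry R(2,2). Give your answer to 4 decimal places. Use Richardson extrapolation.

-1.4085

R(1,1) = (4·(-2.243362) − (-4.486724)) / 3 = -1.495575
R(2,1) = (4·(-1.621329) − (-2.243362)) / 3 = -1.413985
R(2,2) = (16·(-1.413985) − (-1.495575)) / 15 = -1.408546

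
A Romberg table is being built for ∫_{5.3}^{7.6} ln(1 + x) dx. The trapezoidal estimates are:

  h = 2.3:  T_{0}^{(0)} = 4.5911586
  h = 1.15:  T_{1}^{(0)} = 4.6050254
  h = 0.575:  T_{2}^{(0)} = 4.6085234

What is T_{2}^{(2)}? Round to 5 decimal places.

Richardson extrapolation on the trapezoidal column (denominator 4−1=3):
T_{1}^{(1)} = (4·4.6050254 − 4.5911586) / 3 = 4.6096477
T_{2}^{(1)} = (4·4.6085234 − 4.6050254) / 3 = 4.6096894
T_{2}^{(2)} = (16·4.6096894 − 4.6096477) / 15 = 4.6096922

4.60969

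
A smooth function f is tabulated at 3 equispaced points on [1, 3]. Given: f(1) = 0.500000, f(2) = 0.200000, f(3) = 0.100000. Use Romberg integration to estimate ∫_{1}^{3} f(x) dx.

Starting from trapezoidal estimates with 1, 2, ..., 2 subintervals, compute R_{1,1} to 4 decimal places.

0.4667

R_{0,0} (trapezoid, 1 panel, h=2.0000): 0.600000
R_{1,0} (trapezoid, 2 panels, h=1.0000): 0.500000
R_{1,1} = 0.500000 + (0.500000 − 0.600000)/3 = 0.466667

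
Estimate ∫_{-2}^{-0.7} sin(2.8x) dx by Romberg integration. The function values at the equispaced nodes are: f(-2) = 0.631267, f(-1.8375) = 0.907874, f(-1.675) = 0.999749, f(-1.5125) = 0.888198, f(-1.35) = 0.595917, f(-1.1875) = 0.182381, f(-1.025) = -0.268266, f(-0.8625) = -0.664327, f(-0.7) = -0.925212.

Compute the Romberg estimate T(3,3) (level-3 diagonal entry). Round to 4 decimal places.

T(0,0) (trapezoid, 1 panel, h=1.3000): -0.191064
T(1,0) (trapezoid, 2 panels, h=0.6500): 0.291814
T(2,0) (trapezoid, 4 panels, h=0.3250): 0.383639
T(3,0) (trapezoid, 8 panels, h=0.1625): 0.405365
T(1,1) = 0.291814 + (0.291814 − (-0.191064))/3 = 0.452773
T(2,1) = 0.383639 + (0.383639 − 0.291814)/3 = 0.414247
T(3,1) = 0.405365 + (0.405365 − 0.383639)/3 = 0.412607
T(2,2) = 0.414247 + (0.414247 − 0.452773)/15 = 0.411679
T(3,2) = 0.412607 + (0.412607 − 0.414247)/15 = 0.412498
T(3,3) = 0.412498 + (0.412498 − 0.411679)/63 = 0.412511

0.4125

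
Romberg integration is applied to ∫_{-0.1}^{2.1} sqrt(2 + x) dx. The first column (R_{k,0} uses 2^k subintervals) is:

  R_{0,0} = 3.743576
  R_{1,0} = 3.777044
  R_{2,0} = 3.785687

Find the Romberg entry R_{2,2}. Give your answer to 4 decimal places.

3.7886

Richardson extrapolation on the trapezoidal column (denominator 4−1=3):
R_{1,1} = (4·3.777044 − 3.743576) / 3 = 3.788200
R_{2,1} = (4·3.785687 − 3.777044) / 3 = 3.788568
R_{2,2} = (16·3.788568 − 3.788200) / 15 = 3.788593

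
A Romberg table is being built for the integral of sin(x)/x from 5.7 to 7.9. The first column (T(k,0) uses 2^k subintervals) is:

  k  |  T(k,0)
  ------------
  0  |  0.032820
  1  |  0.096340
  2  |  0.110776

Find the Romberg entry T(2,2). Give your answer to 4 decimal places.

0.1155

T(1,1) = (4·0.096340 − 0.032820) / 3 = 0.117513
T(2,1) = 0.110776 + (0.110776 − 0.096340)/3 = 0.115588
T(2,2) = (16·0.115588 − 0.117513) / 15 = 0.115460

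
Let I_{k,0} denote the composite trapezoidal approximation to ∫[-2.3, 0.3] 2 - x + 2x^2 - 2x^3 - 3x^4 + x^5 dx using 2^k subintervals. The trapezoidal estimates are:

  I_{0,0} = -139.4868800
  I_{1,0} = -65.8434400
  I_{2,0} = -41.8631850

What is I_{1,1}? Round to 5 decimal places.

-41.29563

I_{1,1} = -65.8434400 + (-65.8434400 − (-139.4868800))/3 = -41.2956267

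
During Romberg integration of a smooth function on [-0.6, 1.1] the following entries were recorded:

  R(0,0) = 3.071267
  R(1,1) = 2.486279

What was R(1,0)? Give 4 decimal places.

From R(1,1) = (4·R(1,0) − R(0,0))/3, solve for R(1,0):
4·R(1,0) = 3·2.486279 + 3.071267 = 10.530104
R(1,0) = 2.632526

2.6325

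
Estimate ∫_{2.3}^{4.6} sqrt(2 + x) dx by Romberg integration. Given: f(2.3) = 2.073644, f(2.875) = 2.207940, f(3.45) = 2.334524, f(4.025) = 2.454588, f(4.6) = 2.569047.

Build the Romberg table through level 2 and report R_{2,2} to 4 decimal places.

5.3594

R_{0,0} (trapezoid, 1 panel, h=2.3000): 5.339095
R_{1,0} (trapezoid, 2 panels, h=1.1500): 5.354250
R_{2,0} (trapezoid, 4 panels, h=0.5750): 5.358079
R_{1,1} = 5.354250 + (5.354250 − 5.339095)/3 = 5.359302
R_{2,1} = 5.358079 + (5.358079 − 5.354250)/3 = 5.359355
R_{2,2} = 5.359355 + (5.359355 − 5.359302)/15 = 5.359359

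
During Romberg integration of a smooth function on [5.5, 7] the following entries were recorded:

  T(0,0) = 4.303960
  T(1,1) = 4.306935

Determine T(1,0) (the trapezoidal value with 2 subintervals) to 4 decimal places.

From T(1,1) = (4·T(1,0) − T(0,0))/3, solve for T(1,0):
4·T(1,0) = 3·4.306935 + 4.303960 = 17.224765
T(1,0) = 4.306191

4.3062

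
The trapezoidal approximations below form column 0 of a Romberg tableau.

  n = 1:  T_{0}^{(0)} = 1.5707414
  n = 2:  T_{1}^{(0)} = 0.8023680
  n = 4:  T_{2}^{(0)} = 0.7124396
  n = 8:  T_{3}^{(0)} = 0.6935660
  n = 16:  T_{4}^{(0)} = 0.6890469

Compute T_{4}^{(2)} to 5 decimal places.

Richardson extrapolation on the trapezoidal column (denominator 4−1=3):
T_{3}^{(1)} = (4·0.6935660 − 0.7124396) / 3 = 0.6872748
T_{4}^{(1)} = (4·0.6890469 − 0.6935660) / 3 = 0.6875405
T_{4}^{(2)} = (16·0.6875405 − 0.6872748) / 15 = 0.6875582

0.68756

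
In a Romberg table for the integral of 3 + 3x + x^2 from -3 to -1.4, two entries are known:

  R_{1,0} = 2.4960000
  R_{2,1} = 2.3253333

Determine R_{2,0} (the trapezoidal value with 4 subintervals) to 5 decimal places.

From R_{2,1} = (4·R_{2,0} − R_{1,0})/3, solve for R_{2,0}:
4·R_{2,0} = 3·2.3253333 + 2.4960000 = 9.4719999
R_{2,0} = 2.3680000

2.36800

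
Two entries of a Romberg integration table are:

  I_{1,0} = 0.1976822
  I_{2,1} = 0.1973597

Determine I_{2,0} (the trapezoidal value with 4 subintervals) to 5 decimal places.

0.19744

From I_{2,1} = (4·I_{2,0} − I_{1,0})/3, solve for I_{2,0}:
4·I_{2,0} = 3·0.1973597 + 0.1976822 = 0.7897613
I_{2,0} = 0.1974403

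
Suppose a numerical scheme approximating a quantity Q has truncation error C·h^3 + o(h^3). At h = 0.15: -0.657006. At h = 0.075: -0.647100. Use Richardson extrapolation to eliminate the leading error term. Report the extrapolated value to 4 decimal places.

-0.6457

The leading error scales as h^3; refining by a factor of 2 reduces it by 2^3 = 8.
Extrapolated value = (8·A(h/2) − A(h)) / (8 − 1)
= (8·(-0.647100) − (-0.657006)) / 7
= -4.519794 / 7 = -0.645685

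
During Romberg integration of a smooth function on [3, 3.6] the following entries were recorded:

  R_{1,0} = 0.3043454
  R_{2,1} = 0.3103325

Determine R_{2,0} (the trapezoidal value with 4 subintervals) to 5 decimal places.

From R_{2,1} = (4·R_{2,0} − R_{1,0})/3, solve for R_{2,0}:
4·R_{2,0} = 3·0.3103325 + 0.3043454 = 1.2353429
R_{2,0} = 0.3088357

0.30884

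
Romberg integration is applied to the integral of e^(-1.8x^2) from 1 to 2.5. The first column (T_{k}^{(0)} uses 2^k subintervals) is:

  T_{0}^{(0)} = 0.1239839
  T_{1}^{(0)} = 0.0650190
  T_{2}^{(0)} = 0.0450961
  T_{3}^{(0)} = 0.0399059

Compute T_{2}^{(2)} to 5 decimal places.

0.03799

Richardson extrapolation on the trapezoidal column (denominator 4−1=3):
T_{1}^{(1)} = (4·0.0650190 − 0.1239839) / 3 = 0.0453640
T_{2}^{(1)} = (4·0.0450961 − 0.0650190) / 3 = 0.0384551
T_{2}^{(2)} = 0.0384551 + (0.0384551 − 0.0453640)/15 = 0.0379945
(Column j=1 coincides with Simpson's rule on the same nodes.)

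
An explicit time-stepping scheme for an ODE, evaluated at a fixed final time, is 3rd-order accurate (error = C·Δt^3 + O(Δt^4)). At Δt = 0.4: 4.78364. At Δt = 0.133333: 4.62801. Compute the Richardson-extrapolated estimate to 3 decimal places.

4.622

The leading error scales as Δt^3; refining by a factor of 3 reduces it by 3^3 = 27.
Extrapolated value = (27·A(Δt/3) − A(Δt)) / (27 − 1)
= (27·4.62801 − 4.78364) / 26
= 120.17263 / 26 = 4.62202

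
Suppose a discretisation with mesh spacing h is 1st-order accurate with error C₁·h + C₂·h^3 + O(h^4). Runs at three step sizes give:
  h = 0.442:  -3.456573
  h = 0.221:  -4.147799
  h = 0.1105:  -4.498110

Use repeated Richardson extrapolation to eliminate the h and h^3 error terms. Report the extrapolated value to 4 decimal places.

First eliminate the h term (factor 2^1 = 2):
  B₁ = (2·(-4.147799) − (-3.456573))/1 = -4.839025
  B₂ = (2·(-4.498110) − (-4.147799))/1 = -4.848421
Then eliminate the h^3 term (factor 2^3 = 8):
  (8·(-4.848421) − (-4.839025))/7 = -4.849763

-4.8498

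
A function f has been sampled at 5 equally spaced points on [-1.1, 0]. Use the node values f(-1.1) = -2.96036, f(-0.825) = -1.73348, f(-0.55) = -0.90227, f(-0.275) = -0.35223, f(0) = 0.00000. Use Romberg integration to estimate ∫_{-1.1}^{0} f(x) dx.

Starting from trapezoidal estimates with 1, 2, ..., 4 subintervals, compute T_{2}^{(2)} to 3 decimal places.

-1.201

T_{0}^{(0)} (trapezoid, 1 panel, h=1.1000): -1.62820
T_{1}^{(0)} (trapezoid, 2 panels, h=0.5500): -1.31035
T_{2}^{(0)} (trapezoid, 4 panels, h=0.2750): -1.22874
T_{1}^{(1)} = -1.31035 + (-1.31035 − (-1.62820))/3 = -1.20440
T_{2}^{(1)} = -1.22874 + (-1.22874 − (-1.31035))/3 = -1.20154
T_{2}^{(2)} = -1.20154 + (-1.20154 − (-1.20440))/15 = -1.20135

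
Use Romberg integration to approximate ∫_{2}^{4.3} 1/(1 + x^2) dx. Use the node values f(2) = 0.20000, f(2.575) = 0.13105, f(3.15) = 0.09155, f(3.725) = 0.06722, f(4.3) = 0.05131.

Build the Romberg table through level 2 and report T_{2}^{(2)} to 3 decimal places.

0.235

T_{0}^{(0)} (trapezoid, 1 panel, h=2.3000): 0.28901
T_{1}^{(0)} (trapezoid, 2 panels, h=1.1500): 0.24979
T_{2}^{(0)} (trapezoid, 4 panels, h=0.5750): 0.23890
T_{1}^{(1)} = 0.24979 + (0.24979 − 0.28901)/3 = 0.23672
T_{2}^{(1)} = 0.23890 + (0.23890 − 0.24979)/3 = 0.23527
T_{2}^{(2)} = 0.23527 + (0.23527 − 0.23672)/15 = 0.23517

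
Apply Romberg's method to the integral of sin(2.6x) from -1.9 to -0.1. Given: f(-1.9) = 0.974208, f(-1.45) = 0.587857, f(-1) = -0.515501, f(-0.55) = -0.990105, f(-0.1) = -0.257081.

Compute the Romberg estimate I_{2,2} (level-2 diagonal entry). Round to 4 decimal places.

I_{0,0} (trapezoid, 1 panel, h=1.8000): 0.645414
I_{1,0} (trapezoid, 2 panels, h=0.9000): -0.141244
I_{2,0} (trapezoid, 4 panels, h=0.4500): -0.251633
I_{1,1} = -0.141244 + (-0.141244 − 0.645414)/3 = -0.403463
I_{2,1} = -0.251633 + (-0.251633 − (-0.141244))/3 = -0.288429
I_{2,2} = -0.288429 + (-0.288429 − (-0.403463))/15 = -0.280760

-0.2808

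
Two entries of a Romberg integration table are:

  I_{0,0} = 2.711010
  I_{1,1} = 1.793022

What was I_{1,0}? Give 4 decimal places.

2.0225

From I_{1,1} = (4·I_{1,0} − I_{0,0})/3, solve for I_{1,0}:
4·I_{1,0} = 3·1.793022 + 2.711010 = 8.090076
I_{1,0} = 2.022519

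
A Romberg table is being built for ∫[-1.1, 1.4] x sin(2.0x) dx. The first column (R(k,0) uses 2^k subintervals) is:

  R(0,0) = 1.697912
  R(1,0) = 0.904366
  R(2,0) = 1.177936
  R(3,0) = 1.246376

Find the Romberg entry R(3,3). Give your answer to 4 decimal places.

Richardson extrapolation on the trapezoidal column (denominator 4−1=3):
R(1,1) = 0.904366 + (0.904366 − 1.697912)/3 = 0.639851
R(2,1) = 1.177936 + (1.177936 − 0.904366)/3 = 1.269126
R(3,1) = (4·1.246376 − 1.177936) / 3 = 1.269189
R(2,2) = 1.269126 + (1.269126 − 0.639851)/15 = 1.311078
R(3,2) = (16·1.269189 − 1.269126) / 15 = 1.269193
R(3,3) = (64·1.269193 − 1.311078) / 63 = 1.268528

1.2685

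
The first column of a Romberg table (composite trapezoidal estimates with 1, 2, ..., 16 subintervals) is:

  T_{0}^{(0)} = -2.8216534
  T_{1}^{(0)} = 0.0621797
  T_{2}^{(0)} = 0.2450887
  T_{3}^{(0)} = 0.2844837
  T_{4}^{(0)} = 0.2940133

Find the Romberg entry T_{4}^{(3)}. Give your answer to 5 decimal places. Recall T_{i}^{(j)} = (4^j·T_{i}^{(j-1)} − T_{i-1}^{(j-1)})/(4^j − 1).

T_{2}^{(1)} = (4·0.2450887 − 0.0621797) / 3 = 0.3060584
T_{3}^{(1)} = (4·0.2844837 − 0.2450887) / 3 = 0.2976154
T_{4}^{(1)} = 0.2940133 + (0.2940133 − 0.2844837)/3 = 0.2971898
T_{3}^{(2)} = 0.2976154 + (0.2976154 − 0.3060584)/15 = 0.2970525
T_{4}^{(2)} = 0.2971898 + (0.2971898 − 0.2976154)/15 = 0.2971614
T_{4}^{(3)} = 0.2971614 + (0.2971614 − 0.2970525)/63 = 0.2971631

0.29716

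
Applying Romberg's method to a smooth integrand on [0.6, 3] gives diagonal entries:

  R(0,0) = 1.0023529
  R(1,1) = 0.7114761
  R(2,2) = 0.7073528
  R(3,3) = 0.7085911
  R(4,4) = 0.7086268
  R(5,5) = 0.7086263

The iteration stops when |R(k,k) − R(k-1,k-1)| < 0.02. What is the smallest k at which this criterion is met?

|R(1,1) − R(0,0)| = 0.2908768 ≥ 0.02
|R(2,2) − R(1,1)| = 0.0041233 < 0.02

k = 2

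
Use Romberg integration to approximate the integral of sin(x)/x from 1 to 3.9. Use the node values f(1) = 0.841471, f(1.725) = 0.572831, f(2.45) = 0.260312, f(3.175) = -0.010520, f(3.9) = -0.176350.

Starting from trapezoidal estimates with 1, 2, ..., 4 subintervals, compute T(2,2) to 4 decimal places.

0.8305

T(0,0) (trapezoid, 1 panel, h=2.9000): 0.964425
T(1,0) (trapezoid, 2 panels, h=1.4500): 0.859665
T(2,0) (trapezoid, 4 panels, h=0.7250): 0.837508
T(1,1) = 0.859665 + (0.859665 − 0.964425)/3 = 0.824745
T(2,1) = 0.837508 + (0.837508 − 0.859665)/3 = 0.830122
T(2,2) = 0.830122 + (0.830122 − 0.824745)/15 = 0.830480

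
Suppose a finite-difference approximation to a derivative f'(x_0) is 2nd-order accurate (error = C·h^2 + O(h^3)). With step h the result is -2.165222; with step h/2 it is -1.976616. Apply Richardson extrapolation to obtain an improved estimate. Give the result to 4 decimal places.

The leading error scales as h^2; refining by a factor of 2 reduces it by 2^2 = 4.
Extrapolated value = (4·A(h/2) − A(h)) / (4 − 1)
= (4·(-1.976616) − (-2.165222)) / 3
= -5.741242 / 3 = -1.913747

-1.9137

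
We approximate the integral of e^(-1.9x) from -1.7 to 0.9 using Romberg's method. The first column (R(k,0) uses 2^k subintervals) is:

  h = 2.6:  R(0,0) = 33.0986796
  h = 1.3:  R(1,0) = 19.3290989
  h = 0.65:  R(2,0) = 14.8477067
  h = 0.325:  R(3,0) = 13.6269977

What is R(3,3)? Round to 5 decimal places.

13.21037

R(1,1) = (4·19.3290989 − 33.0986796) / 3 = 14.7392387
R(2,1) = (4·14.8477067 − 19.3290989) / 3 = 13.3539093
R(3,1) = (4·13.6269977 − 14.8477067) / 3 = 13.2200947
R(2,2) = 13.3539093 + (13.3539093 − 14.7392387)/15 = 13.2615540
R(3,2) = 13.2200947 + (13.2200947 − 13.3539093)/15 = 13.2111737
R(3,3) = 13.2111737 + (13.2111737 − 13.2615540)/63 = 13.2103740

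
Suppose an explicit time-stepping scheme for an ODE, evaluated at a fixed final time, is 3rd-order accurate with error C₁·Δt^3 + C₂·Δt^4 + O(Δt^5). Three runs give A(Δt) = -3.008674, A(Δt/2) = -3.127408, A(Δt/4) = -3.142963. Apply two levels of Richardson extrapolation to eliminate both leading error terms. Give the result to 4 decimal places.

-3.1452

First eliminate the Δt^3 term (factor 2^3 = 8):
  B₁ = (8·(-3.127408) − (-3.008674))/7 = -3.144370
  B₂ = (8·(-3.142963) − (-3.127408))/7 = -3.145185
Then eliminate the Δt^4 term (factor 2^4 = 16):
  (16·(-3.145185) − (-3.144370))/15 = -3.145239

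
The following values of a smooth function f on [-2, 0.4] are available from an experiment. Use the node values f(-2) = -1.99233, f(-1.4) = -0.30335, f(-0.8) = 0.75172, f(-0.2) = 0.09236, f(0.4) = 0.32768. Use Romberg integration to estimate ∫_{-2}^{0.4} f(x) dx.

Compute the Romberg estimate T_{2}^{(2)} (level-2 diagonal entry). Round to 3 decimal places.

T_{0}^{(0)} (trapezoid, 1 panel, h=2.4000): -1.99758
T_{1}^{(0)} (trapezoid, 2 panels, h=1.2000): -0.09673
T_{2}^{(0)} (trapezoid, 4 panels, h=0.6000): -0.17496
T_{1}^{(1)} = -0.09673 + (-0.09673 − (-1.99758))/3 = 0.53689
T_{2}^{(1)} = -0.17496 + (-0.17496 − (-0.09673))/3 = -0.20104
T_{2}^{(2)} = -0.20104 + (-0.20104 − 0.53689)/15 = -0.25024

-0.250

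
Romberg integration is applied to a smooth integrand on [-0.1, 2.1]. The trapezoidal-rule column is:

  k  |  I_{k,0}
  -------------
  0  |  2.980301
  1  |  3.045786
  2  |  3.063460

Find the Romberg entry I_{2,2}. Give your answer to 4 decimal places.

Richardson extrapolation on the trapezoidal column (denominator 4−1=3):
I_{1,1} = (4·3.045786 − 2.980301) / 3 = 3.067614
I_{2,1} = (4·3.063460 − 3.045786) / 3 = 3.069351
I_{2,2} = (16·3.069351 − 3.067614) / 15 = 3.069467

3.0695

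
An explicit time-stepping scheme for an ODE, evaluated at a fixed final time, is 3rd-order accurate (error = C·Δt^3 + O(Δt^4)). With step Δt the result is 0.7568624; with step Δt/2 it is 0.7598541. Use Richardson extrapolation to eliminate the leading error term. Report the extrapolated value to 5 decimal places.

0.76028

Extrapolated value = (8·A(Δt/2) − A(Δt)) / (8 − 1)
= (8·0.7598541 − 0.7568624) / 7
= 5.3219704 / 7 = 0.7602815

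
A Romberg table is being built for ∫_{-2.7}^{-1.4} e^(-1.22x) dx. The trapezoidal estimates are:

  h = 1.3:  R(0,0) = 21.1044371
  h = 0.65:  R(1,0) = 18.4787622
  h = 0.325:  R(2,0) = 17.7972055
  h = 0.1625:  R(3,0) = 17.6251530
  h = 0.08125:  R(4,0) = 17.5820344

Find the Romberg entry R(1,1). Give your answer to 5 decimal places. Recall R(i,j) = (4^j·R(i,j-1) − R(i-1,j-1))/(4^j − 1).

Richardson extrapolation on the trapezoidal column (denominator 4−1=3):
R(1,1) = 18.4787622 + (18.4787622 − 21.1044371)/3 = 17.6035372

17.60354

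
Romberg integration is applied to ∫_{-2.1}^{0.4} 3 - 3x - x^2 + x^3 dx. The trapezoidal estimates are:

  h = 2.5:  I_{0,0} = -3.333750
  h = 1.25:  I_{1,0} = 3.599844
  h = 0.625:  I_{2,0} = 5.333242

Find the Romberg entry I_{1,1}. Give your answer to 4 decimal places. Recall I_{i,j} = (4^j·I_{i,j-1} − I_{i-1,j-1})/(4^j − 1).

5.9110

Richardson extrapolation on the trapezoidal column (denominator 4−1=3):
I_{1,1} = (4·3.599844 − (-3.333750)) / 3 = 5.911042
(Column j=1 coincides with Simpson's rule on the same nodes.)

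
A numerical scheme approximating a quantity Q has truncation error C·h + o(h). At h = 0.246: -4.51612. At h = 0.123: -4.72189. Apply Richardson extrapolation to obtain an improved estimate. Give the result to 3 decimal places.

-4.928

Extrapolated value = (2·A(h/2) − A(h)) / (2 − 1)
= (2·(-4.72189) − (-4.51612)) / 1
= -4.92766 / 1 = -4.92766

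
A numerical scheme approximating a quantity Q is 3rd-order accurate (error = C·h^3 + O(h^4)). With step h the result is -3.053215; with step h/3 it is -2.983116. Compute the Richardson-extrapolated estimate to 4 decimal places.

-2.9804

The leading error scales as h^3; refining by a factor of 3 reduces it by 3^3 = 27.
Extrapolated value = (27·A(h/3) − A(h)) / (27 − 1)
= (27·(-2.983116) − (-3.053215)) / 26
= -77.490917 / 26 = -2.980420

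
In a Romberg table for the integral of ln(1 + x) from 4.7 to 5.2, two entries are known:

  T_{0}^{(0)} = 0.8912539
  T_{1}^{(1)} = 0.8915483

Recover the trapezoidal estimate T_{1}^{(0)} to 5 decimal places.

From T_{1}^{(1)} = (4·T_{1}^{(0)} − T_{0}^{(0)})/3, solve for T_{1}^{(0)}:
4·T_{1}^{(0)} = 3·0.8915483 + 0.8912539 = 3.5658988
T_{1}^{(0)} = 0.8914747

0.89147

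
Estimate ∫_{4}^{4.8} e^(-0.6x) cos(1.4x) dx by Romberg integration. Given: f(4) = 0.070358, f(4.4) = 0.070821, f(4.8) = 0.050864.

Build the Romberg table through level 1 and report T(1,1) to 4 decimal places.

T(0,0) (trapezoid, 1 panel, h=0.8000): 0.048489
T(1,0) (trapezoid, 2 panels, h=0.4000): 0.052573
T(1,1) = 0.052573 + (0.052573 − 0.048489)/3 = 0.053934

0.0539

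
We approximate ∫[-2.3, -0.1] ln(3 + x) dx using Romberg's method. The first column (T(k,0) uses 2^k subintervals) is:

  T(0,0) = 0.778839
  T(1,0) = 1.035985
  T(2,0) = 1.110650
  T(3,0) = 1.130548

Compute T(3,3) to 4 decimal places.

Richardson extrapolation on the trapezoidal column (denominator 4−1=3):
T(1,1) = 1.035985 + (1.035985 − 0.778839)/3 = 1.121700
T(2,1) = (4·1.110650 − 1.035985) / 3 = 1.135538
T(3,1) = (4·1.130548 − 1.110650) / 3 = 1.137181
T(2,2) = 1.135538 + (1.135538 − 1.121700)/15 = 1.136461
T(3,2) = 1.137181 + (1.137181 − 1.135538)/15 = 1.137291
T(3,3) = 1.137291 + (1.137291 − 1.136461)/63 = 1.137304

1.1373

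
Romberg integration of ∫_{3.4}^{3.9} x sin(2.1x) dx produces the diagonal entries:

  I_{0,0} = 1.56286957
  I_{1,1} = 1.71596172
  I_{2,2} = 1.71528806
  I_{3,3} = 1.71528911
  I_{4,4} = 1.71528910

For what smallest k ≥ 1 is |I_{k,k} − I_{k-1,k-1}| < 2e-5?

|I_{1,1} − I_{0,0}| = 0.15309215 ≥ 2e-5
|I_{2,2} − I_{1,1}| = 0.00067366 ≥ 2e-5
|I_{3,3} − I_{2,2}| = 0.00000105 < 2e-5

k = 3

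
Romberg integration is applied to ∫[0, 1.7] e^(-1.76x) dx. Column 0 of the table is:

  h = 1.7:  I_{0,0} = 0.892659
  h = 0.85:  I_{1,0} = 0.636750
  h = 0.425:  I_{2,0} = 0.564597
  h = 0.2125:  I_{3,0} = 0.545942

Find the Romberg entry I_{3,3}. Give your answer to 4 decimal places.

0.5397

I_{1,1} = 0.636750 + (0.636750 − 0.892659)/3 = 0.551447
I_{2,1} = 0.564597 + (0.564597 − 0.636750)/3 = 0.540546
I_{3,1} = 0.545942 + (0.545942 − 0.564597)/3 = 0.539724
I_{2,2} = (16·0.540546 − 0.551447) / 15 = 0.539819
I_{3,2} = (16·0.539724 − 0.540546) / 15 = 0.539669
I_{3,3} = 0.539669 + (0.539669 − 0.539819)/63 = 0.539667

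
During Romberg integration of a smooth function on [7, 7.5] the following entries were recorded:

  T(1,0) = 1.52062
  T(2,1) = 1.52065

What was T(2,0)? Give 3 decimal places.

1.521

From T(2,1) = (4·T(2,0) − T(1,0))/3, solve for T(2,0):
4·T(2,0) = 3·1.52065 + 1.52062 = 6.08257
T(2,0) = 1.52064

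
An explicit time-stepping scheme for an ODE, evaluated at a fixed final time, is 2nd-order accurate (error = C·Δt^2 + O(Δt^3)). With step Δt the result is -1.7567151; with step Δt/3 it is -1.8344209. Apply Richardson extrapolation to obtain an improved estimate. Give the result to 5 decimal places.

Extrapolated value = (9·A(Δt/3) − A(Δt)) / (9 − 1)
= (9·(-1.8344209) − (-1.7567151)) / 8
= -14.7530730 / 8 = -1.8441341

-1.84413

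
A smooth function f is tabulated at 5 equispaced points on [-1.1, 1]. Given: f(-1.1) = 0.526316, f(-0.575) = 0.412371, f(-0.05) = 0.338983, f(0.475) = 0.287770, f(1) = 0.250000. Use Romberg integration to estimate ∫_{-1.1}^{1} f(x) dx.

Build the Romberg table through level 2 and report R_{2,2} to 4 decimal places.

R_{0,0} (trapezoid, 1 panel, h=2.1000): 0.815132
R_{1,0} (trapezoid, 2 panels, h=1.0500): 0.763498
R_{2,0} (trapezoid, 4 panels, h=0.5250): 0.749323
R_{1,1} = 0.763498 + (0.763498 − 0.815132)/3 = 0.746287
R_{2,1} = 0.749323 + (0.749323 − 0.763498)/3 = 0.744598
R_{2,2} = 0.744598 + (0.744598 − 0.746287)/15 = 0.744485

0.7445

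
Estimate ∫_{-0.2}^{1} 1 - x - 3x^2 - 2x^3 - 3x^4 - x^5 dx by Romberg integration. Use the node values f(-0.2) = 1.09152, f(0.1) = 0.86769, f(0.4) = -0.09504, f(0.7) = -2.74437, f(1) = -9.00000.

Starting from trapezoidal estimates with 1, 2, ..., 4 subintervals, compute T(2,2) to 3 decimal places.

-1.554

T(0,0) (trapezoid, 1 panel, h=1.2000): -4.74509
T(1,0) (trapezoid, 2 panels, h=0.6000): -2.42957
T(2,0) (trapezoid, 4 panels, h=0.3000): -1.77779
T(1,1) = -2.42957 + (-2.42957 − (-4.74509))/3 = -1.65773
T(2,1) = -1.77779 + (-1.77779 − (-2.42957))/3 = -1.56053
T(2,2) = -1.56053 + (-1.56053 − (-1.65773))/15 = -1.55405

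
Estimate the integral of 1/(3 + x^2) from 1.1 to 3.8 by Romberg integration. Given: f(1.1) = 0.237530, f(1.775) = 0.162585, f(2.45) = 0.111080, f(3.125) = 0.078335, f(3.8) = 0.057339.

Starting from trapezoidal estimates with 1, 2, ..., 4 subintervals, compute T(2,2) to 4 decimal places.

0.3332

T(0,0) (trapezoid, 1 panel, h=2.7000): 0.398073
T(1,0) (trapezoid, 2 panels, h=1.3500): 0.348995
T(2,0) (trapezoid, 4 panels, h=0.6750): 0.337118
T(1,1) = 0.348995 + (0.348995 − 0.398073)/3 = 0.332636
T(2,1) = 0.337118 + (0.337118 − 0.348995)/3 = 0.333159
T(2,2) = 0.333159 + (0.333159 − 0.332636)/15 = 0.333194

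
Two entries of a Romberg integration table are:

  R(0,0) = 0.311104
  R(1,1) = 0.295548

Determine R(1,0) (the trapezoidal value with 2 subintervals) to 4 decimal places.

0.2994

From R(1,1) = (4·R(1,0) − R(0,0))/3, solve for R(1,0):
4·R(1,0) = 3·0.295548 + 0.311104 = 1.197748
R(1,0) = 0.299437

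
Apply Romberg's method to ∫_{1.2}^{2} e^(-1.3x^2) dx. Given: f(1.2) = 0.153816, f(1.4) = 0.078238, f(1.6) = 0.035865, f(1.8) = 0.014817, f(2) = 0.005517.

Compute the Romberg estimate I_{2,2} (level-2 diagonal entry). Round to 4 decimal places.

0.0402

I_{0,0} (trapezoid, 1 panel, h=0.8000): 0.063733
I_{1,0} (trapezoid, 2 panels, h=0.4000): 0.046213
I_{2,0} (trapezoid, 4 panels, h=0.2000): 0.041717
I_{1,1} = 0.046213 + (0.046213 − 0.063733)/3 = 0.040373
I_{2,1} = 0.041717 + (0.041717 − 0.046213)/3 = 0.040218
I_{2,2} = 0.040218 + (0.040218 − 0.040373)/15 = 0.040208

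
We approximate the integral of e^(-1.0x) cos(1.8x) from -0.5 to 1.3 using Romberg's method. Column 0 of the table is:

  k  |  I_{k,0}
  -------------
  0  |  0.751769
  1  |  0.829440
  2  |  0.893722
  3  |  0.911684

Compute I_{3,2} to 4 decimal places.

0.9178

I_{2,1} = (4·0.893722 − 0.829440) / 3 = 0.915149
I_{3,1} = 0.911684 + (0.911684 − 0.893722)/3 = 0.917671
I_{3,2} = (16·0.917671 − 0.915149) / 15 = 0.917839
(Column j=1 coincides with Simpson's rule on the same nodes.)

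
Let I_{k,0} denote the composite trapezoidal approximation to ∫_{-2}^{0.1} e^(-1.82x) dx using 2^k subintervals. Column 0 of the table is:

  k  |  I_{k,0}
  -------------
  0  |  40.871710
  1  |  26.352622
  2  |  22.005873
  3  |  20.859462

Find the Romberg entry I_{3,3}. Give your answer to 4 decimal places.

Richardson extrapolation on the trapezoidal column (denominator 4−1=3):
I_{1,1} = (4·26.352622 − 40.871710) / 3 = 21.512926
I_{2,1} = 22.005873 + (22.005873 − 26.352622)/3 = 20.556957
I_{3,1} = (4·20.859462 − 22.005873) / 3 = 20.477325
I_{2,2} = 20.556957 + (20.556957 − 21.512926)/15 = 20.493226
I_{3,2} = (16·20.477325 − 20.556957) / 15 = 20.472016
I_{3,3} = 20.472016 + (20.472016 − 20.493226)/63 = 20.471679
(Column j=1 coincides with Simpson's rule on the same nodes.)

20.4717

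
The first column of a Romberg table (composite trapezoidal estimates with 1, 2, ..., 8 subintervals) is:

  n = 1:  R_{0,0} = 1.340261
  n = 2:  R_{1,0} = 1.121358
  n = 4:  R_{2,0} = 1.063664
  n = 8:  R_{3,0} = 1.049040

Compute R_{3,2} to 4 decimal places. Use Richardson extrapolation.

Richardson extrapolation on the trapezoidal column (denominator 4−1=3):
R_{2,1} = 1.063664 + (1.063664 − 1.121358)/3 = 1.044433
R_{3,1} = 1.049040 + (1.049040 − 1.063664)/3 = 1.044165
R_{3,2} = (16·1.044165 − 1.044433) / 15 = 1.044147

1.0441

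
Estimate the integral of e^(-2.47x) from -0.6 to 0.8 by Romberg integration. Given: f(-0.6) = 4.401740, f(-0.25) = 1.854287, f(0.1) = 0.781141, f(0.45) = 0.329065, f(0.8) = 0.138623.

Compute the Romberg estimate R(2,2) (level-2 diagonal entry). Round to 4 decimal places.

1.7270

R(0,0) (trapezoid, 1 panel, h=1.4000): 3.178254
R(1,0) (trapezoid, 2 panels, h=0.7000): 2.135926
R(2,0) (trapezoid, 4 panels, h=0.3500): 1.832136
R(1,1) = 2.135926 + (2.135926 − 3.178254)/3 = 1.788483
R(2,1) = 1.832136 + (1.832136 − 2.135926)/3 = 1.730873
R(2,2) = 1.730873 + (1.730873 − 1.788483)/15 = 1.727032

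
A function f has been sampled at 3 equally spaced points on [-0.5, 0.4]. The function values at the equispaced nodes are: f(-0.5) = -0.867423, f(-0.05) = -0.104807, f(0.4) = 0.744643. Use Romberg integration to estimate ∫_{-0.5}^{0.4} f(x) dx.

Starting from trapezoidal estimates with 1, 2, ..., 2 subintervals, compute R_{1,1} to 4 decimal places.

R_{0,0} (trapezoid, 1 panel, h=0.9000): -0.055251
R_{1,0} (trapezoid, 2 panels, h=0.4500): -0.074789
R_{1,1} = -0.074789 + (-0.074789 − (-0.055251))/3 = -0.081302

-0.0813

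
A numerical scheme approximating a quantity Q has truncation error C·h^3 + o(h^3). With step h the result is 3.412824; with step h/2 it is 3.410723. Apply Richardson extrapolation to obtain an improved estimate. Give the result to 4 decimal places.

The leading error scales as h^3; refining by a factor of 2 reduces it by 2^3 = 8.
Extrapolated value = (8·A(h/2) − A(h)) / (8 − 1)
= (8·3.410723 − 3.412824) / 7
= 23.872960 / 7 = 3.410423

3.4104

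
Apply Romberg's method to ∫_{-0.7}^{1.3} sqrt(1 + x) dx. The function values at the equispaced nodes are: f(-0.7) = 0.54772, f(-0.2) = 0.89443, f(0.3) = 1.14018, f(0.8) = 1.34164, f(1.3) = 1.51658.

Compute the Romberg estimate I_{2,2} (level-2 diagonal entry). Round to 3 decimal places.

I_{0,0} (trapezoid, 1 panel, h=2.0000): 2.06430
I_{1,0} (trapezoid, 2 panels, h=1.0000): 2.17233
I_{2,0} (trapezoid, 4 panels, h=0.5000): 2.20420
I_{1,1} = 2.17233 + (2.17233 − 2.06430)/3 = 2.20834
I_{2,1} = 2.20420 + (2.20420 − 2.17233)/3 = 2.21482
I_{2,2} = 2.21482 + (2.21482 − 2.20834)/15 = 2.21525

2.215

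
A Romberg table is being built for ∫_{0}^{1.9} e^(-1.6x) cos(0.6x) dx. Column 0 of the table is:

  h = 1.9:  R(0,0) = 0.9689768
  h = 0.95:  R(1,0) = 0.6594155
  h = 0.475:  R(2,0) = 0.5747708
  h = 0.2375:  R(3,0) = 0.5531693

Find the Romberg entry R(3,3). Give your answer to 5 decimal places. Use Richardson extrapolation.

Richardson extrapolation on the trapezoidal column (denominator 4−1=3):
R(1,1) = (4·0.6594155 − 0.9689768) / 3 = 0.5562284
R(2,1) = (4·0.5747708 − 0.6594155) / 3 = 0.5465559
R(3,1) = (4·0.5531693 − 0.5747708) / 3 = 0.5459688
R(2,2) = (16·0.5465559 − 0.5562284) / 15 = 0.5459111
R(3,2) = 0.5459688 + (0.5459688 − 0.5465559)/15 = 0.5459297
R(3,3) = 0.5459297 + (0.5459297 − 0.5459111)/63 = 0.5459300

0.54593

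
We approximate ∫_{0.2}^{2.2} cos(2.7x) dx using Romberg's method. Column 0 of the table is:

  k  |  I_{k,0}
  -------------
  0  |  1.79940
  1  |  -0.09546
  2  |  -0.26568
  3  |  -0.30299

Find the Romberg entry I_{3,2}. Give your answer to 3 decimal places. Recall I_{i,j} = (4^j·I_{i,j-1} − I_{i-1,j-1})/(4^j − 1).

-0.315

Richardson extrapolation on the trapezoidal column (denominator 4−1=3):
I_{2,1} = (4·(-0.26568) − (-0.09546)) / 3 = -0.32242
I_{3,1} = -0.30299 + (-0.30299 − (-0.26568))/3 = -0.31543
I_{3,2} = -0.31543 + (-0.31543 − (-0.32242))/15 = -0.31496
(Column j=1 coincides with Simpson's rule on the same nodes.)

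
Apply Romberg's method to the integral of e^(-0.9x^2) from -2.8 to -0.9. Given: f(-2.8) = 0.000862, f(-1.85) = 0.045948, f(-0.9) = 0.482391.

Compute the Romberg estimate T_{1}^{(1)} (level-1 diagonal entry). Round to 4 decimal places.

0.2112

T_{0}^{(0)} (trapezoid, 1 panel, h=1.9000): 0.459090
T_{1}^{(0)} (trapezoid, 2 panels, h=0.9500): 0.273196
T_{1}^{(1)} = 0.273196 + (0.273196 − 0.459090)/3 = 0.211231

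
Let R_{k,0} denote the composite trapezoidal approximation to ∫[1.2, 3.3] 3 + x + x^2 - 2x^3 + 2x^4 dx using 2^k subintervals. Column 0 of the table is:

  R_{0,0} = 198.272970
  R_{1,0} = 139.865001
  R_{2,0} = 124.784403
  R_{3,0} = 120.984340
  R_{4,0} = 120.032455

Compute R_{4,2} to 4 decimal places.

119.7150

Richardson extrapolation on the trapezoidal column (denominator 4−1=3):
R_{3,1} = (4·120.984340 − 124.784403) / 3 = 119.717652
R_{4,1} = (4·120.032455 − 120.984340) / 3 = 119.715160
R_{4,2} = 119.715160 + (119.715160 − 119.717652)/15 = 119.714994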